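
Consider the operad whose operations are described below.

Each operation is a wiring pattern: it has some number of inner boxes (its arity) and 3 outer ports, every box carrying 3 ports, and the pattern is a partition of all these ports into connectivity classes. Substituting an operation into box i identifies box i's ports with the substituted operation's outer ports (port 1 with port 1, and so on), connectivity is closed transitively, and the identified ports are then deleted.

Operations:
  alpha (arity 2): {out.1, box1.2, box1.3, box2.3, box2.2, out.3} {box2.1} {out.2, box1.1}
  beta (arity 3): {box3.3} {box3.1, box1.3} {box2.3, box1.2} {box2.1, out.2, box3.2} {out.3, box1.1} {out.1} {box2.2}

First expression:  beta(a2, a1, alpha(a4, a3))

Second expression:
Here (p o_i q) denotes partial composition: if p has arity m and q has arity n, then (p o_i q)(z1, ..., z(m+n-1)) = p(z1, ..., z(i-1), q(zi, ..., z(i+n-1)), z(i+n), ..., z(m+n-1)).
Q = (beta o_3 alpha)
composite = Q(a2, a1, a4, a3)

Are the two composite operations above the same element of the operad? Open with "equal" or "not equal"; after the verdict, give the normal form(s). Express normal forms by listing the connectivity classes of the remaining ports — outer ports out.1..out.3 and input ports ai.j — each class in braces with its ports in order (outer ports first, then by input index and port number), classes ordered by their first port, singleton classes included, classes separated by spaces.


equal; the common form is {out.1} {out.2, a1.1, a4.1} {out.3, a2.1} {a1.2} {a1.3, a2.2} {a2.3, a3.2, a3.3, a4.2, a4.3} {a3.1}

Reducing the first expression gives {out.1} {out.2, a1.1, a4.1} {out.3, a2.1} {a1.2} {a1.3, a2.2} {a2.3, a3.2, a3.3, a4.2, a4.3} {a3.1}
Reducing the second expression gives {out.1} {out.2, a1.1, a4.1} {out.3, a2.1} {a1.2} {a1.3, a2.2} {a2.3, a3.2, a3.3, a4.2, a4.3} {a3.1}
The forms coincide; equal.


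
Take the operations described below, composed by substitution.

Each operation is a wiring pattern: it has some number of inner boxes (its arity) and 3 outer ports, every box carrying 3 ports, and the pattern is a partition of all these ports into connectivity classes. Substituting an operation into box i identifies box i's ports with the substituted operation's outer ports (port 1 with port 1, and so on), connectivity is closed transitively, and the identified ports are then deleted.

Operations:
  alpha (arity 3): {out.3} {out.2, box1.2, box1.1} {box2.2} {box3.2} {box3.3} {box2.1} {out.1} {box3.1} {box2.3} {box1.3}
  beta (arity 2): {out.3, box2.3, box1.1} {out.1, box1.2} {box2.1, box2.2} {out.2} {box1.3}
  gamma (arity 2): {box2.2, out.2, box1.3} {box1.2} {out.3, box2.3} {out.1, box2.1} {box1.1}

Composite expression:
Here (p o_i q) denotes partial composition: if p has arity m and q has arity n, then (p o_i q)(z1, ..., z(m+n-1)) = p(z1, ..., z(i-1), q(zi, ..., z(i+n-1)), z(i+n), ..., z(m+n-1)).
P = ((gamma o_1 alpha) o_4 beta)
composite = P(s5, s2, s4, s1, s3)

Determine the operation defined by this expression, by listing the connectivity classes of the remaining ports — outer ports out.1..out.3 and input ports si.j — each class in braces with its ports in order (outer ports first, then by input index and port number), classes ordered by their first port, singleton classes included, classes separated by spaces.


Connectivity passes through glued gamma-boundaries; trace each wire chain.
alpha over (s5, s2, s4) gives {out.1} {out.2, s5.1, s5.2} {out.3} {s2.1} {s2.2} {s2.3} {s4.1} {s4.2} {s4.3} {s5.3}, out.j being that stage's outer ports
beta over (s1, s3) gives {out.1, s1.2} {out.2} {out.3, s1.1, s3.3} {s1.3} {s3.1, s3.2}, out.j being that stage's outer ports
gamma over (s5, s2, s4, s1, s3) gives {out.1, s1.2} {out.2} {out.3, s1.1, s3.3} {s1.3} {s2.1} {s2.2} {s2.3} {s3.1, s3.2} {s4.1} {s4.2} {s4.3} {s5.1, s5.2} {s5.3}, out.j being that stage's outer ports

{out.1, s1.2} {out.2} {out.3, s1.1, s3.3} {s1.3} {s2.1} {s2.2} {s2.3} {s3.1, s3.2} {s4.1} {s4.2} {s4.3} {s5.1, s5.2} {s5.3}


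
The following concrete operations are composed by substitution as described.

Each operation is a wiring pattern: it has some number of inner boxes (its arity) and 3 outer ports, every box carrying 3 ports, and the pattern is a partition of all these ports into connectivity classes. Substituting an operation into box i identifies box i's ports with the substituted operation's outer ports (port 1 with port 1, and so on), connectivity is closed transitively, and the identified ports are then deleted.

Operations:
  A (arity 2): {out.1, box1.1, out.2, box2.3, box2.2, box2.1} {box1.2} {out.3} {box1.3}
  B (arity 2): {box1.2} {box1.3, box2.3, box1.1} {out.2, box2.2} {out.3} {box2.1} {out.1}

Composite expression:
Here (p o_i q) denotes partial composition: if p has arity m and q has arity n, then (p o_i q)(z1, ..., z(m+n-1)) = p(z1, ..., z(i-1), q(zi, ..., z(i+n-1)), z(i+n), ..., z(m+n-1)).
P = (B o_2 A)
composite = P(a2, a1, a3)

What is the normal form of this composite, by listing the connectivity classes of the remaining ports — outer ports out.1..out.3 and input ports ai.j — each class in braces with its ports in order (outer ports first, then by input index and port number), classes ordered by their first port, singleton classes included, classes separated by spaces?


Reachability decides: close wires over B-identified ports.
after A, the pattern on (a1, a3) reads {out.1, out.2, a1.1, a3.1, a3.2, a3.3} {out.3} {a1.2} {a1.3} (out.j = its outer ports)
after B, the pattern on (a2, a1, a3) reads {out.1} {out.2, a1.1, a3.1, a3.2, a3.3} {out.3} {a1.2} {a1.3} {a2.1, a2.3} {a2.2} (out.j = its outer ports)

{out.1} {out.2, a1.1, a3.1, a3.2, a3.3} {out.3} {a1.2} {a1.3} {a2.1, a2.3} {a2.2}


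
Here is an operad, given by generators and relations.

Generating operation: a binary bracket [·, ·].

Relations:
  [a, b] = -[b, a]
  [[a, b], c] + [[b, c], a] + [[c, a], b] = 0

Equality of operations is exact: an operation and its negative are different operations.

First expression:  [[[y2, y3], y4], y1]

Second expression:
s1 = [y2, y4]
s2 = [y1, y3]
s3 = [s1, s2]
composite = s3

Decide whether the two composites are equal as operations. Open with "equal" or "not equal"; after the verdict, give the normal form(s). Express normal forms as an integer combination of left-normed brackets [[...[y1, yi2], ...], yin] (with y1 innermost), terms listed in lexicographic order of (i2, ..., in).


not equal; the first gives -[[[y1, y2], y3], y4] + [[[y1, y3], y2], y4] + [[[y1, y4], y2], y3] - [[[y1, y4], y3], y2] and the second -[[[y1, y3], y2], y4] + [[[y1, y3], y4], y2]

The first expression reduces to -[[[y1, y2], y3], y4] + [[[y1, y3], y2], y4] + [[[y1, y4], y2], y3] - [[[y1, y4], y3], y2]
The second expression reduces to -[[[y1, y3], y2], y4] + [[[y1, y3], y4], y2]
They disagree, so not equal.


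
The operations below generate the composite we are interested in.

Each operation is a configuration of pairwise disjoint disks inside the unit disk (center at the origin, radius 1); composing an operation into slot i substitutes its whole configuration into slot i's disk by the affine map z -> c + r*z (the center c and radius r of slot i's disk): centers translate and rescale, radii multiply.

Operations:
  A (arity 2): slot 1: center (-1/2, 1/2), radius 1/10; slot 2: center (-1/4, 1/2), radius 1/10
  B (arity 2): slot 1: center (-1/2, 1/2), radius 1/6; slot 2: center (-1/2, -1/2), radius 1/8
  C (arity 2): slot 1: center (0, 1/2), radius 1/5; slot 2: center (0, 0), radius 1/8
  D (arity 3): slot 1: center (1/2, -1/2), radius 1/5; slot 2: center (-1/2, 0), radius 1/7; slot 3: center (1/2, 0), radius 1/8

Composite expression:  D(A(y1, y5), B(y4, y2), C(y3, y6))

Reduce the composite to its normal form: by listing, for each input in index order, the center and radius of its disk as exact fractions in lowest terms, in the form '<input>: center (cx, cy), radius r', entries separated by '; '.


Only the slot chain above each y matters under D; compose those maps.
y1: after 2 affine steps, its disk has center (2/5, -2/5), radius 1/50
y5: after 2 affine steps, its disk has center (9/20, -2/5), radius 1/50
y4: after 2 affine steps, its disk has center (-4/7, 1/14), radius 1/42
y2: after 2 affine steps, its disk has center (-4/7, -1/14), radius 1/56
y3: after 2 affine steps, its disk has center (1/2, 1/16), radius 1/40
y6: after 2 affine steps, its disk has center (1/2, 0), radius 1/64

y1: center (2/5, -2/5), radius 1/50; y2: center (-4/7, -1/14), radius 1/56; y3: center (1/2, 1/16), radius 1/40; y4: center (-4/7, 1/14), radius 1/42; y5: center (9/20, -2/5), radius 1/50; y6: center (1/2, 0), radius 1/64


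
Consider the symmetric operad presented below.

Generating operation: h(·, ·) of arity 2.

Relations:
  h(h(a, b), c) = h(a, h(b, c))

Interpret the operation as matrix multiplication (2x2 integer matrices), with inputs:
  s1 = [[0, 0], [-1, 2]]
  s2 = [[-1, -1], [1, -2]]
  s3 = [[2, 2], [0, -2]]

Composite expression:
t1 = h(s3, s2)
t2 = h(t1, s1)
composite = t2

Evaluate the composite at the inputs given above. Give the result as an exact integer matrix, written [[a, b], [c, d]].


h(s3, s2) = [[0, -6], [-2, 4]]
h(h(s3, s2), s1) = [[6, -12], [-4, 8]]

[[6, -12], [-4, 8]]


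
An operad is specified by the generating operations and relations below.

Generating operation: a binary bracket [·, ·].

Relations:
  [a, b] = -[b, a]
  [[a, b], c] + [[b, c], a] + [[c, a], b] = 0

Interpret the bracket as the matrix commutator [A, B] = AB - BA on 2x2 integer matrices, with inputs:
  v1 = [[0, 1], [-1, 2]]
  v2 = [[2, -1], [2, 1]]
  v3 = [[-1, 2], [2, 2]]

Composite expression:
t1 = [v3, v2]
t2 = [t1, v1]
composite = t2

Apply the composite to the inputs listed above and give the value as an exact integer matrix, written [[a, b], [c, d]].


[v3, v2] = [[6, 1], [8, -6]]
[[v3, v2], v1] = [[-9, 14], [-4, 9]]

[[-9, 14], [-4, 9]]


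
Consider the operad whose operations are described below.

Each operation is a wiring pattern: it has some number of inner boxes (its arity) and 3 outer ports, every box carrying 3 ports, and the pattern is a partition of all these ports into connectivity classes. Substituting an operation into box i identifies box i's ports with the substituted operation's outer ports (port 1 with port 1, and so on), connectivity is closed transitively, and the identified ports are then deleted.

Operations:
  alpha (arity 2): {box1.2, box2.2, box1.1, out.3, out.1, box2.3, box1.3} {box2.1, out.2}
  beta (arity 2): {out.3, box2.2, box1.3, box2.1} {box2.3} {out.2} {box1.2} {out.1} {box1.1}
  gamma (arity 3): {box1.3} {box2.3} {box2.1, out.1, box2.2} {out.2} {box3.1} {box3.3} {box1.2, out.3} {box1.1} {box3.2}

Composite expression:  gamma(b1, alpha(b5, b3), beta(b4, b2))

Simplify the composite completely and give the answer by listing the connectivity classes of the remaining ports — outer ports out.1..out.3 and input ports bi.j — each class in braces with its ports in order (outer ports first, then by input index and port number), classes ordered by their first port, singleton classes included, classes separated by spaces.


Treat the ports identified at gamma as solder joints: merge, then drop.
alpha over (b5, b3) gives {out.1, out.3, b3.2, b3.3, b5.1, b5.2, b5.3} {out.2, b3.1}, out.j being that stage's outer ports
beta over (b4, b2) gives {out.1} {out.2} {out.3, b2.1, b2.2, b4.3} {b2.3} {b4.1} {b4.2}, out.j being that stage's outer ports
gamma over (b1, b5, b3, b4, b2) gives {out.1, b3.1, b3.2, b3.3, b5.1, b5.2, b5.3} {out.2} {out.3, b1.2} {b1.1} {b1.3} {b2.1, b2.2, b4.3} {b2.3} {b4.1} {b4.2}, out.j being that stage's outer ports

{out.1, b3.1, b3.2, b3.3, b5.1, b5.2, b5.3} {out.2} {out.3, b1.2} {b1.1} {b1.3} {b2.1, b2.2, b4.3} {b2.3} {b4.1} {b4.2}


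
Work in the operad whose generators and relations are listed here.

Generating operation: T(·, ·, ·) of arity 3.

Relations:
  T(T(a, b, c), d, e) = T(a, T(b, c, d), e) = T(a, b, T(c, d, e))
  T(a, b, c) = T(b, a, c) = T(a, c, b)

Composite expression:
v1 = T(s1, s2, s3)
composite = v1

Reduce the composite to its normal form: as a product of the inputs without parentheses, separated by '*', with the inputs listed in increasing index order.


s1 * s2 * s3

Any arrangement under T is one operation, so sort the s-inputs.
T(s1, s2, s3) linearizes to s1 * s2 * s3
the factors in increasing index order: s1 * s2 * s3


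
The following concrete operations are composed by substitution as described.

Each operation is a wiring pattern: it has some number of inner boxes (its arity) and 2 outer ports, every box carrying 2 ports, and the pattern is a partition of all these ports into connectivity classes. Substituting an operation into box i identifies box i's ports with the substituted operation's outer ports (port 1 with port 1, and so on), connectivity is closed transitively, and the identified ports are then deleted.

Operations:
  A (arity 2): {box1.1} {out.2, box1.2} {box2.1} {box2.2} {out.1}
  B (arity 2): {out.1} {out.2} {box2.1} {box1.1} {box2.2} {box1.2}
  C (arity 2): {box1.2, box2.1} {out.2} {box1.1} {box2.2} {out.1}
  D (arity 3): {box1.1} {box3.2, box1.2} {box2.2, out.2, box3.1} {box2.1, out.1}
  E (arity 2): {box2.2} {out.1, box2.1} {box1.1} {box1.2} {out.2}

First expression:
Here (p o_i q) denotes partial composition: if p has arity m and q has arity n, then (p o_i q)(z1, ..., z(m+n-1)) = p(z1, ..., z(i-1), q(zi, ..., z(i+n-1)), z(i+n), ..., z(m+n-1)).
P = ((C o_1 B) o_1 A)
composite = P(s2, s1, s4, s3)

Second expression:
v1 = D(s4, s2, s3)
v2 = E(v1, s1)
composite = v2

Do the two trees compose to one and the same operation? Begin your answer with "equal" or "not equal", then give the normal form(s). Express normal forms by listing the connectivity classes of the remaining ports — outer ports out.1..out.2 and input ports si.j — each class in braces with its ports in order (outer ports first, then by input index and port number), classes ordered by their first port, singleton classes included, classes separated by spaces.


not equal; the first gives {out.1} {out.2} {s1.1} {s1.2} {s2.1} {s2.2} {s3.1} {s3.2} {s4.1} {s4.2} and the second {out.1, s1.1} {out.2} {s1.2} {s2.1} {s2.2, s3.1} {s3.2, s4.2} {s4.1}

In normal form, the first expression is {out.1} {out.2} {s1.1} {s1.2} {s2.1} {s2.2} {s3.1} {s3.2} {s4.1} {s4.2}
In normal form, the second expression is {out.1, s1.1} {out.2} {s1.2} {s2.1} {s2.2, s3.1} {s3.2, s4.2} {s4.1}
The forms do not match — not equal.


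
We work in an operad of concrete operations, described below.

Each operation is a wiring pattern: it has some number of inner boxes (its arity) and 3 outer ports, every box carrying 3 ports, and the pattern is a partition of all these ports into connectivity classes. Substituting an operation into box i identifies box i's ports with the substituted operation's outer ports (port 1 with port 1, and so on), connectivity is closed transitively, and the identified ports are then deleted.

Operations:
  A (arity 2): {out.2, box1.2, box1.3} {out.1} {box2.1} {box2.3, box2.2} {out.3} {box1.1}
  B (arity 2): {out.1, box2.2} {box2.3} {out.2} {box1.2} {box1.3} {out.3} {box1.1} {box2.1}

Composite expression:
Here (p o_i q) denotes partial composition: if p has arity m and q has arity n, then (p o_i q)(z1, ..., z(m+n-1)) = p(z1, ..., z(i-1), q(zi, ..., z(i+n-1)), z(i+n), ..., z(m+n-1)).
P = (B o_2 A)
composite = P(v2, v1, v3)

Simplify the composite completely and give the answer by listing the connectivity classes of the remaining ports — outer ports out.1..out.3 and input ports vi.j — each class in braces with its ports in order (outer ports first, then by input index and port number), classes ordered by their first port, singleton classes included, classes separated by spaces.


{out.1, v1.2, v1.3} {out.2} {out.3} {v1.1} {v2.1} {v2.2} {v2.3} {v3.1} {v3.2, v3.3}

Connectivity passes through glued B-boundaries; trace each wire chain.
A over (v1, v3) gives {out.1} {out.2, v1.2, v1.3} {out.3} {v1.1} {v3.1} {v3.2, v3.3}, out.j being that stage's outer ports
B over (v2, v1, v3) gives {out.1, v1.2, v1.3} {out.2} {out.3} {v1.1} {v2.1} {v2.2} {v2.3} {v3.1} {v3.2, v3.3}, out.j being that stage's outer ports


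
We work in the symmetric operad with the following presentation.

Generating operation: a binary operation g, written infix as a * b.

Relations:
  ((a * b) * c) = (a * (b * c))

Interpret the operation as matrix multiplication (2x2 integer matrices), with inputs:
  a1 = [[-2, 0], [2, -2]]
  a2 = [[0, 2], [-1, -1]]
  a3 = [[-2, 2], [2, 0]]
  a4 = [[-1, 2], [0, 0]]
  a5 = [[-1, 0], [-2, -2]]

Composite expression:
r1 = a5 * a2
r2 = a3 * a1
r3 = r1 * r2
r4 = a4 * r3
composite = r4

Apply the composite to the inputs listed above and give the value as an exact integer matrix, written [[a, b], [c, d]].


[[40, -16], [0, 0]]


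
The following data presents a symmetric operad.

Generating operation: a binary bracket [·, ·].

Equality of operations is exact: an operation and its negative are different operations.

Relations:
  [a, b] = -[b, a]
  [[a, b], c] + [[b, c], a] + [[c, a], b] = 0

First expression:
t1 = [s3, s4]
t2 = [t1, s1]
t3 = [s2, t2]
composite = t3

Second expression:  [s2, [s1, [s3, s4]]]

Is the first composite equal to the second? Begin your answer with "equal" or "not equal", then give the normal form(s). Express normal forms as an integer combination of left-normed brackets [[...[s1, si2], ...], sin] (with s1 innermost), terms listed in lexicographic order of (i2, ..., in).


not equal; first: [[[s1, s3], s4], s2] - [[[s1, s4], s3], s2]; second: -[[[s1, s3], s4], s2] + [[[s1, s4], s3], s2]


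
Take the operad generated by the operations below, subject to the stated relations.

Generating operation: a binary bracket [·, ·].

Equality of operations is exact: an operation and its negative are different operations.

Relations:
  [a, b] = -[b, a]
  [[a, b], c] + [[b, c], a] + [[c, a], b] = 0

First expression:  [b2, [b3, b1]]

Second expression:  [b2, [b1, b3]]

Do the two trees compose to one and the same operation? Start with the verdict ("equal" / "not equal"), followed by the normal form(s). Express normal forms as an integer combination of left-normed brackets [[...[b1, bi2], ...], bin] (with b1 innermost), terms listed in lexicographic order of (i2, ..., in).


not equal — first [[b1, b3], b2], second -[[b1, b3], b2]

The first expression reduces to [[b1, b3], b2]
The second expression reduces to -[[b1, b3], b2]
The normal forms differ: not equal.


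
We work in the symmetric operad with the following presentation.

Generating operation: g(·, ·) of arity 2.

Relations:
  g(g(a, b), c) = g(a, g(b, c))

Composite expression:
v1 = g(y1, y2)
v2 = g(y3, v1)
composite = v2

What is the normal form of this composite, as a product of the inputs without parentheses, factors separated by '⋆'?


y3 ⋆ y1 ⋆ y2

Every regrouping of g is equal, so read the y-inputs in written order.
g(y1, y2) unparenthesizes to y1 ⋆ y2
g(y3, g(y1, y2)) unparenthesizes to y3 ⋆ y1 ⋆ y2


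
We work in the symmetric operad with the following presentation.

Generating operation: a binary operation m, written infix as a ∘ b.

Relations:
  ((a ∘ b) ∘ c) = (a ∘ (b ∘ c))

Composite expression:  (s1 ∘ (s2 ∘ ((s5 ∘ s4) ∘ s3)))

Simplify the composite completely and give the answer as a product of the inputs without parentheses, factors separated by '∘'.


Associativity of m dissolves the nesting; only the s-input order survives.
(s5 ∘ s4) collapses to s5 ∘ s4
((s5 ∘ s4) ∘ s3) collapses to s5 ∘ s4 ∘ s3
(s2 ∘ ((s5 ∘ s4) ∘ s3)) collapses to s2 ∘ s5 ∘ s4 ∘ s3
(s1 ∘ (s2 ∘ ((s5 ∘ s4) ∘ s3))) collapses to s1 ∘ s2 ∘ s5 ∘ s4 ∘ s3

s1 ∘ s2 ∘ s5 ∘ s4 ∘ s3


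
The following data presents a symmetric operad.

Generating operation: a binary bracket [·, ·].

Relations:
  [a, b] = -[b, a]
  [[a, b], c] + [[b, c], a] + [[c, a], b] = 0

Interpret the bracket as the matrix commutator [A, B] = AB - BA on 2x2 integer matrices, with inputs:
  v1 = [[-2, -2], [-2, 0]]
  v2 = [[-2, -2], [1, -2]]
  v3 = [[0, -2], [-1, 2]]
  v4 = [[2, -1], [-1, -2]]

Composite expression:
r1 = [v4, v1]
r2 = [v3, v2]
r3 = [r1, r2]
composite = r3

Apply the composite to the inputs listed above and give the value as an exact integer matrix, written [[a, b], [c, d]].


[[-60, -80], [-80, 60]]


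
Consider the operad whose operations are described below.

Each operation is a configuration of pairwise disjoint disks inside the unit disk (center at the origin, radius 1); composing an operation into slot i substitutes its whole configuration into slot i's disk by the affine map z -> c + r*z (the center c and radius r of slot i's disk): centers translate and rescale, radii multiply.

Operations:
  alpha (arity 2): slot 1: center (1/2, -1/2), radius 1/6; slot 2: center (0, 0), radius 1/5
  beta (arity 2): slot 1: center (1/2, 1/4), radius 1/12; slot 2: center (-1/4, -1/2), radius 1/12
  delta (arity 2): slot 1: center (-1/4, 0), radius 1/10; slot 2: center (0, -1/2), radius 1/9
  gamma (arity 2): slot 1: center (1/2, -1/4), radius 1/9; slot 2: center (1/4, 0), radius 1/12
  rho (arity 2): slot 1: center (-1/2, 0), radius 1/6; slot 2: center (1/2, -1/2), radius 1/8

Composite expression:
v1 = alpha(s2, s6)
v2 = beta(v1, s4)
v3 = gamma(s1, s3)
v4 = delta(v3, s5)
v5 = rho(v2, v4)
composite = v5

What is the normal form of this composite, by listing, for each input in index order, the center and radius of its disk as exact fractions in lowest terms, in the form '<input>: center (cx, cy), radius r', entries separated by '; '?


s1: center (19/40, -161/320), radius 1/720; s2: center (-59/144, 5/144), radius 1/432; s3: center (151/320, -1/2), radius 1/960; s4: center (-13/24, -1/12), radius 1/72; s5: center (1/2, -9/16), radius 1/72; s6: center (-5/12, 1/24), radius 1/360

Nesting under rho composes maps z -> c + r*z down each s-path.
input s2: composing its 3 substitution steps yields center (-59/144, 5/144), radius 1/432
input s6: composing its 3 substitution steps yields center (-5/12, 1/24), radius 1/360
input s4: composing its 2 substitution steps yields center (-13/24, -1/12), radius 1/72
input s1: composing its 3 substitution steps yields center (19/40, -161/320), radius 1/720
input s3: composing its 3 substitution steps yields center (151/320, -1/2), radius 1/960
input s5: composing its 2 substitution steps yields center (1/2, -9/16), radius 1/72


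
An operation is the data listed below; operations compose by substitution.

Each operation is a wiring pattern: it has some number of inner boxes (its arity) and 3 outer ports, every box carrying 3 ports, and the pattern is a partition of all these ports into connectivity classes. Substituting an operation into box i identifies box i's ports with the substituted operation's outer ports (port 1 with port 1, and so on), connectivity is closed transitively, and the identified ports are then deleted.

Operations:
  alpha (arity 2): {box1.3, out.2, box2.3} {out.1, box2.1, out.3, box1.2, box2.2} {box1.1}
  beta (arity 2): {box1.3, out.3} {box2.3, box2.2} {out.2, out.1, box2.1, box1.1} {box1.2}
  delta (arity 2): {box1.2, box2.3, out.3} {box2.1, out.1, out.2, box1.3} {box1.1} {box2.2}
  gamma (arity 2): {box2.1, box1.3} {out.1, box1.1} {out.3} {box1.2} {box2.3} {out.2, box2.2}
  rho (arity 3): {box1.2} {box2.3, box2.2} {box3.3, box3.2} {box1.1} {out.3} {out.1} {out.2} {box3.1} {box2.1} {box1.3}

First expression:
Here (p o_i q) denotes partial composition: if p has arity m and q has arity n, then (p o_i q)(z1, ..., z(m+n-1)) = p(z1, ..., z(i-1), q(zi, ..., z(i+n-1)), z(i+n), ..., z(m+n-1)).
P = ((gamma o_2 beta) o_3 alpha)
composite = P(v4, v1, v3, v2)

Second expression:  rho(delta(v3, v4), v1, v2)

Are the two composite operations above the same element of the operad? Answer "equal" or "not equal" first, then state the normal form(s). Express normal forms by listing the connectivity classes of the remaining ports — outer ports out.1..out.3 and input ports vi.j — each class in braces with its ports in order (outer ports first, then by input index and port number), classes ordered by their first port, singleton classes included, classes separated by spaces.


not equal; first: {out.1, v4.1} {out.2, v1.1, v2.1, v2.2, v2.3, v3.2, v3.3, v4.3} {out.3} {v1.2} {v1.3} {v3.1} {v4.2}; second: {out.1} {out.2} {out.3} {v1.1} {v1.2, v1.3} {v2.1} {v2.2, v2.3} {v3.1} {v3.2, v4.3} {v3.3, v4.1} {v4.2}

The first expression reduces to {out.1, v4.1} {out.2, v1.1, v2.1, v2.2, v2.3, v3.2, v3.3, v4.3} {out.3} {v1.2} {v1.3} {v3.1} {v4.2}
The second expression reduces to {out.1} {out.2} {out.3} {v1.1} {v1.2, v1.3} {v2.1} {v2.2, v2.3} {v3.1} {v3.2, v4.3} {v3.3, v4.1} {v4.2}
The normal forms differ: not equal.


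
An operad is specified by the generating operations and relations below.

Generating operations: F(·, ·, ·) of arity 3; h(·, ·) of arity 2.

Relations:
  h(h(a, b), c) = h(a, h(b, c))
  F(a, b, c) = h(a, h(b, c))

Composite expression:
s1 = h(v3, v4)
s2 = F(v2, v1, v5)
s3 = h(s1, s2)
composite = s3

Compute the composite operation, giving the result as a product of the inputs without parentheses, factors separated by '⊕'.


v3 ⊕ v4 ⊕ v2 ⊕ v1 ⊕ v5

Associativity of h dissolves the nesting; only the v-input order survives.
h(v3, v4) collapses to v3 ⊕ v4
F(v2, v1, v5) collapses to v2 ⊕ v1 ⊕ v5
h(h(v3, v4), F(v2, v1, v5)) collapses to v3 ⊕ v4 ⊕ v2 ⊕ v1 ⊕ v5


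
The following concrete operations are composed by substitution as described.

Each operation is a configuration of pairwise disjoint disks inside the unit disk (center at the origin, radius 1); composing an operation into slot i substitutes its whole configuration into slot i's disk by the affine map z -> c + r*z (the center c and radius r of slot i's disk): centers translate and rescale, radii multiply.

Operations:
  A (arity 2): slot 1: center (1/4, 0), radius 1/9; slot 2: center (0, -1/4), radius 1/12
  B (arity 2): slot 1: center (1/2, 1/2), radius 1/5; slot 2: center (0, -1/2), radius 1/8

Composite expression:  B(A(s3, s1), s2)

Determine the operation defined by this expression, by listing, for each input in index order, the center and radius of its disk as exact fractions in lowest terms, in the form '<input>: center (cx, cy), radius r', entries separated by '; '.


s1: center (1/2, 9/20), radius 1/60; s2: center (0, -1/2), radius 1/8; s3: center (11/20, 1/2), radius 1/45

Only the slot chain above each s matters under B; compose those maps.
s3: after 2 affine steps, its disk has center (11/20, 1/2), radius 1/45
s1: after 2 affine steps, its disk has center (1/2, 9/20), radius 1/60
s2: after 1 affine step, its disk has center (0, -1/2), radius 1/8


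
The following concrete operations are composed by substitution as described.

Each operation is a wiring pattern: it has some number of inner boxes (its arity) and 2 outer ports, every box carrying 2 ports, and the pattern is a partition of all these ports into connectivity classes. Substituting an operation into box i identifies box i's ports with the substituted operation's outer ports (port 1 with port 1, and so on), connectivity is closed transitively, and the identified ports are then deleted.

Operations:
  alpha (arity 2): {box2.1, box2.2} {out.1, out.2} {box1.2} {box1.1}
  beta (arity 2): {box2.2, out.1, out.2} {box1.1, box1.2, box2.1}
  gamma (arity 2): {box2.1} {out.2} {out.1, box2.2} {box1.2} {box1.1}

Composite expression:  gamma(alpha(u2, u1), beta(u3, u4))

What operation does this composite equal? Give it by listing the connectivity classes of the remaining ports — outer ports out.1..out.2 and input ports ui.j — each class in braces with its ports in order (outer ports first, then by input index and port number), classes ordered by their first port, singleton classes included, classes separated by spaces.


{out.1, u4.2} {out.2} {u1.1, u1.2} {u2.1} {u2.2} {u3.1, u3.2, u4.1}


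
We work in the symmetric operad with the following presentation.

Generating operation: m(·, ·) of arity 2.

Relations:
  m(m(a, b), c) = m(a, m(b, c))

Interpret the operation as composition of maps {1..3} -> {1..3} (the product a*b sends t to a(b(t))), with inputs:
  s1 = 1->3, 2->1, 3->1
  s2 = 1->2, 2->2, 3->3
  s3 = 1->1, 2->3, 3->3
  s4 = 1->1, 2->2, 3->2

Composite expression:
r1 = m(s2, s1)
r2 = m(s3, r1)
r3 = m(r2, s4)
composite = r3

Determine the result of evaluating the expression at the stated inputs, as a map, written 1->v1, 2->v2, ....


1->3, 2->3, 3->3

m(s2, s1) = 1->3, 2->2, 3->2
m(s3, m(s2, s1)) = 1->3, 2->3, 3->3
m(m(s3, m(s2, s1)), s4) = 1->3, 2->3, 3->3


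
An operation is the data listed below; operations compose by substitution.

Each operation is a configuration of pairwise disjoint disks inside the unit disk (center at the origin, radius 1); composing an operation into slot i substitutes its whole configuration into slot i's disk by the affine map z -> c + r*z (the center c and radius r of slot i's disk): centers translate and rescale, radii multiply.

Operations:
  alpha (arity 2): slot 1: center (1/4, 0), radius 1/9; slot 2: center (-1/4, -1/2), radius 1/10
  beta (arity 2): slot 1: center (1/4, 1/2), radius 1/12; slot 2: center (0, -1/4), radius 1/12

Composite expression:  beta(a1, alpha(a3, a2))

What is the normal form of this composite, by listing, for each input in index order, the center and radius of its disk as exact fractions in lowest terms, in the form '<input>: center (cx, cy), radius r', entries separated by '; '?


a1: center (1/4, 1/2), radius 1/12; a2: center (-1/48, -7/24), radius 1/120; a3: center (1/48, -1/4), radius 1/108


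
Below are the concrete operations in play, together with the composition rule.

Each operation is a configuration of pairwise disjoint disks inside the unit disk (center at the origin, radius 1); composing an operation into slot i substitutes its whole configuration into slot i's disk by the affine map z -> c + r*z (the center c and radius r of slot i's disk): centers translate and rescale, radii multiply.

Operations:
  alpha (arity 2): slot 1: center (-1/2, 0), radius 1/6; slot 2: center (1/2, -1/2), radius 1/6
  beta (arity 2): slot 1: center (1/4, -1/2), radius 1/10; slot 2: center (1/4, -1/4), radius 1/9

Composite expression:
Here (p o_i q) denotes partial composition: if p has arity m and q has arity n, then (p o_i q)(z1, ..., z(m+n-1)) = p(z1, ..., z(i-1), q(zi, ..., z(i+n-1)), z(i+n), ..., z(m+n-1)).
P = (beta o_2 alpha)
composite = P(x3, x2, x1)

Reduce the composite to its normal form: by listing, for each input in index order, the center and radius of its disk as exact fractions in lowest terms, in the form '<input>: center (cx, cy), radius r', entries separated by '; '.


x1: center (11/36, -11/36), radius 1/54; x2: center (7/36, -1/4), radius 1/54; x3: center (1/4, -1/2), radius 1/10

Follow each x-input down from beta: c' goes to c + r*c', radius to r*r'.
input x3: composing its 1 substitution step yields center (1/4, -1/2), radius 1/10
input x2: composing its 2 substitution steps yields center (7/36, -1/4), radius 1/54
input x1: composing its 2 substitution steps yields center (11/36, -11/36), radius 1/54


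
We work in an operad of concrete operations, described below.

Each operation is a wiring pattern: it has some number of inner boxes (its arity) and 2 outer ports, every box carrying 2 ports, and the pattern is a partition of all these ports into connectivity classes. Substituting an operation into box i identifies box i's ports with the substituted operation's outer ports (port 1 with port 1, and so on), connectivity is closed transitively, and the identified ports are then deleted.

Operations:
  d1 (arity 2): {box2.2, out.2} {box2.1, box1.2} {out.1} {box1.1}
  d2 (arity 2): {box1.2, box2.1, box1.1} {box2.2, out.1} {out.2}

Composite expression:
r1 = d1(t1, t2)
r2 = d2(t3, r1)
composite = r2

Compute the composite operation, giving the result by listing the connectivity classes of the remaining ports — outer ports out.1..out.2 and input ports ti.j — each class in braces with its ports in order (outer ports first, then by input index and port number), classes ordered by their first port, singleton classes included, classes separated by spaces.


{out.1, t2.2} {out.2} {t1.1} {t1.2, t2.1} {t3.1, t3.2}

Reachability decides: close wires over d2-identified ports.
the subtree at d1 composes to {out.1} {out.2, t2.2} {t1.1} {t1.2, t2.1} on (t1, t2); out.j = own outer ports
the subtree at d2 composes to {out.1, t2.2} {out.2} {t1.1} {t1.2, t2.1} {t3.1, t3.2} on (t3, t1, t2); out.j = own outer ports


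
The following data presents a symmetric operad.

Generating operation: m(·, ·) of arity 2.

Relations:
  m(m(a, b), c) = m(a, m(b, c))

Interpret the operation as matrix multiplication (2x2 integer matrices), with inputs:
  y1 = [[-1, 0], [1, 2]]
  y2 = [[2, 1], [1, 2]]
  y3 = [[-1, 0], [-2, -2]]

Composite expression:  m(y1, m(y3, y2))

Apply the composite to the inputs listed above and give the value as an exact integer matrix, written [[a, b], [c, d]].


m(y3, y2) = [[-2, -1], [-6, -6]]
m(y1, m(y3, y2)) = [[2, 1], [-14, -13]]

[[2, 1], [-14, -13]]


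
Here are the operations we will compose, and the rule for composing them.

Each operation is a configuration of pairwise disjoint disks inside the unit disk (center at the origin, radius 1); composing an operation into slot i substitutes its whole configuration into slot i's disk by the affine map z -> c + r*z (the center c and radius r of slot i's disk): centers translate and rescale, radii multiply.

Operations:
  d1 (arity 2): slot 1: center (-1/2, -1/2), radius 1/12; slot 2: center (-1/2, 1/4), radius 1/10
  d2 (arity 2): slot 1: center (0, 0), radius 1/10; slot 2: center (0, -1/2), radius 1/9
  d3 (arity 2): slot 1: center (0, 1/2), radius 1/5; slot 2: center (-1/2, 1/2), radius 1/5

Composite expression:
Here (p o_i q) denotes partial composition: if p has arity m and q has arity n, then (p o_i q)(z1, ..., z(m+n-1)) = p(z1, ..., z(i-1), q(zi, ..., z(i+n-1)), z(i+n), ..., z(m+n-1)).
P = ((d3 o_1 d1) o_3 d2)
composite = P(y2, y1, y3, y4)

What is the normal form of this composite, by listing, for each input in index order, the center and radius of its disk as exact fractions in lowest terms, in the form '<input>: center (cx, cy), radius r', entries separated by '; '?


y1: center (-1/10, 11/20), radius 1/50; y2: center (-1/10, 2/5), radius 1/60; y3: center (-1/2, 1/2), radius 1/50; y4: center (-1/2, 2/5), radius 1/45

Nesting under d3 composes maps z -> c + r*z down each y-path.
y2: after 2 affine steps, its disk has center (-1/10, 2/5), radius 1/60
y1: after 2 affine steps, its disk has center (-1/10, 11/20), radius 1/50
y3: after 2 affine steps, its disk has center (-1/2, 1/2), radius 1/50
y4: after 2 affine steps, its disk has center (-1/2, 2/5), radius 1/45


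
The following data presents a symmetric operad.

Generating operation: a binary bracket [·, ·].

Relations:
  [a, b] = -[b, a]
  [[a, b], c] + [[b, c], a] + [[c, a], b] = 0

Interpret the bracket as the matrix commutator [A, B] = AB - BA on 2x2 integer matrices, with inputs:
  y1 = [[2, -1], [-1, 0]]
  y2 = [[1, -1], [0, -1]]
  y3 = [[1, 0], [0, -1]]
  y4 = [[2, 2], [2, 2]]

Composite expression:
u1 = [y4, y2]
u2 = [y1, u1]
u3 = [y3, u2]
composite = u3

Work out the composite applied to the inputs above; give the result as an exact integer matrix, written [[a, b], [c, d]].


[[0, -8], [24, 0]]

[y4, y2] = [[2, -4], [4, -2]]
[y1, [y4, y2]] = [[-8, -4], [-12, 8]]
[y3, [y1, [y4, y2]]] = [[0, -8], [24, 0]]


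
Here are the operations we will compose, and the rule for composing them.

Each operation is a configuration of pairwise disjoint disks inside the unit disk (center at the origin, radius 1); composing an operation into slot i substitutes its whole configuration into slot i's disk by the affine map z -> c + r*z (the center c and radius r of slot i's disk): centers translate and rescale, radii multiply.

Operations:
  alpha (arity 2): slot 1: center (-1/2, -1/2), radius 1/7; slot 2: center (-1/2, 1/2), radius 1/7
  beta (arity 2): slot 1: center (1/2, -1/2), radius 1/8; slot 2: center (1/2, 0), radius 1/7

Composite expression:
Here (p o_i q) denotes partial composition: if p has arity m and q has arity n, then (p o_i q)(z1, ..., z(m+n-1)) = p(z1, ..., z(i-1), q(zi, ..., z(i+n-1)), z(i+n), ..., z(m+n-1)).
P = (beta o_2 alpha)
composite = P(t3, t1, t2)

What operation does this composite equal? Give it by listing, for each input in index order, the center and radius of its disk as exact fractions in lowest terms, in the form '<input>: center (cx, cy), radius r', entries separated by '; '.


t1: center (3/7, -1/14), radius 1/49; t2: center (3/7, 1/14), radius 1/49; t3: center (1/2, -1/2), radius 1/8

Affine substitution under beta: radii multiply and t-centers shift.
input t3: applying the 1 nested substitution gives center (1/2, -1/2), radius 1/8
input t1: applying the 2 nested substitutions gives center (3/7, -1/14), radius 1/49
input t2: applying the 2 nested substitutions gives center (3/7, 1/14), radius 1/49


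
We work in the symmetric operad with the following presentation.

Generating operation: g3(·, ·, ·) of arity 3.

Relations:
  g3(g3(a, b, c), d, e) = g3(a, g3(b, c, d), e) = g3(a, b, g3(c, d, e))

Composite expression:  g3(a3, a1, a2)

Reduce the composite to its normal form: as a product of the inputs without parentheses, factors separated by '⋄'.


a3 ⋄ a1 ⋄ a2

All parenthesizations of g3 agree; list the a-inputs left to right.
g3(a3, a1, a2) flattens to a3 ⋄ a1 ⋄ a2


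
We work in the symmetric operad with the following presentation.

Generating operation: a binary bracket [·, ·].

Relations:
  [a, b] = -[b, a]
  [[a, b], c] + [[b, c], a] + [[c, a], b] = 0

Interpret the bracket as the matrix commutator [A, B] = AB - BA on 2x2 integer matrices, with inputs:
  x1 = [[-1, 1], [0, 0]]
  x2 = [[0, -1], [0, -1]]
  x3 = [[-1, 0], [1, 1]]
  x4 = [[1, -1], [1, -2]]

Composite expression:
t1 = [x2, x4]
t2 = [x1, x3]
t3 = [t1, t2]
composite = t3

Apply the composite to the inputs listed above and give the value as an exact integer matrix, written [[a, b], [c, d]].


[[4, -8], [0, -4]]

[x2, x4] = [[-1, 2], [-1, 1]]
[x1, x3] = [[1, 2], [1, -1]]
[[x2, x4], [x1, x3]] = [[4, -8], [0, -4]]


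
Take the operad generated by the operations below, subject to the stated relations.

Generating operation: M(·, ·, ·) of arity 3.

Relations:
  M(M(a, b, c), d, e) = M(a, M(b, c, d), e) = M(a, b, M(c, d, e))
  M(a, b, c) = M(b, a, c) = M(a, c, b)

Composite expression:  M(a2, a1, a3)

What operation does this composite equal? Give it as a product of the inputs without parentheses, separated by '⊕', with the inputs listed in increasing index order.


a1 ⊕ a2 ⊕ a3

Shape and order are irrelevant to M; the a-input set decides.
M(a2, a1, a3) spells out as a2 ⊕ a1 ⊕ a3
reordering the factors by index: a1 ⊕ a2 ⊕ a3


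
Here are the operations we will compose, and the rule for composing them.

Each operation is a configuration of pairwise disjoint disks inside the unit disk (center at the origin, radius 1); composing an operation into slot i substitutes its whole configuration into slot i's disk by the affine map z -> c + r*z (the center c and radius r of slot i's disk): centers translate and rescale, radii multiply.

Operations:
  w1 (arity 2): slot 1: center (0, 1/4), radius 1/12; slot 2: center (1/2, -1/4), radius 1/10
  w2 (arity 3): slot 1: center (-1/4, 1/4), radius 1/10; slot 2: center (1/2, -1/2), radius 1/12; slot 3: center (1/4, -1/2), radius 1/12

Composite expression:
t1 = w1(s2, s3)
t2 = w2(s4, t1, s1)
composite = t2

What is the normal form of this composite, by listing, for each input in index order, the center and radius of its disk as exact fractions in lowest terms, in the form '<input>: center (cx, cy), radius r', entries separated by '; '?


s1: center (1/4, -1/2), radius 1/12; s2: center (1/2, -23/48), radius 1/144; s3: center (13/24, -25/48), radius 1/120; s4: center (-1/4, 1/4), radius 1/10

Nesting under w2 composes maps z -> c + r*z down each s-path.
input s4: applying the 1 nested substitution gives center (-1/4, 1/4), radius 1/10
input s2: applying the 2 nested substitutions gives center (1/2, -23/48), radius 1/144
input s3: applying the 2 nested substitutions gives center (13/24, -25/48), radius 1/120
input s1: applying the 1 nested substitution gives center (1/4, -1/2), radius 1/12
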